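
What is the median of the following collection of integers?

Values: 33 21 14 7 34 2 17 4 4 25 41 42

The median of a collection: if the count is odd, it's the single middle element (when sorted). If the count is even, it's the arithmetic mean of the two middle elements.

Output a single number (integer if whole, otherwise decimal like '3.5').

Answer: 19

Derivation:
Step 1: insert 33 -> lo=[33] (size 1, max 33) hi=[] (size 0) -> median=33
Step 2: insert 21 -> lo=[21] (size 1, max 21) hi=[33] (size 1, min 33) -> median=27
Step 3: insert 14 -> lo=[14, 21] (size 2, max 21) hi=[33] (size 1, min 33) -> median=21
Step 4: insert 7 -> lo=[7, 14] (size 2, max 14) hi=[21, 33] (size 2, min 21) -> median=17.5
Step 5: insert 34 -> lo=[7, 14, 21] (size 3, max 21) hi=[33, 34] (size 2, min 33) -> median=21
Step 6: insert 2 -> lo=[2, 7, 14] (size 3, max 14) hi=[21, 33, 34] (size 3, min 21) -> median=17.5
Step 7: insert 17 -> lo=[2, 7, 14, 17] (size 4, max 17) hi=[21, 33, 34] (size 3, min 21) -> median=17
Step 8: insert 4 -> lo=[2, 4, 7, 14] (size 4, max 14) hi=[17, 21, 33, 34] (size 4, min 17) -> median=15.5
Step 9: insert 4 -> lo=[2, 4, 4, 7, 14] (size 5, max 14) hi=[17, 21, 33, 34] (size 4, min 17) -> median=14
Step 10: insert 25 -> lo=[2, 4, 4, 7, 14] (size 5, max 14) hi=[17, 21, 25, 33, 34] (size 5, min 17) -> median=15.5
Step 11: insert 41 -> lo=[2, 4, 4, 7, 14, 17] (size 6, max 17) hi=[21, 25, 33, 34, 41] (size 5, min 21) -> median=17
Step 12: insert 42 -> lo=[2, 4, 4, 7, 14, 17] (size 6, max 17) hi=[21, 25, 33, 34, 41, 42] (size 6, min 21) -> median=19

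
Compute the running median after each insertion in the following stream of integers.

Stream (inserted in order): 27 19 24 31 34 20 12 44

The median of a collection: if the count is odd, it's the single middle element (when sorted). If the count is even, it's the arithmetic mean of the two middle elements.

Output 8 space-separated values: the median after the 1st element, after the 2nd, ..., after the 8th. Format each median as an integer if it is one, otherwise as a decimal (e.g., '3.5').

Step 1: insert 27 -> lo=[27] (size 1, max 27) hi=[] (size 0) -> median=27
Step 2: insert 19 -> lo=[19] (size 1, max 19) hi=[27] (size 1, min 27) -> median=23
Step 3: insert 24 -> lo=[19, 24] (size 2, max 24) hi=[27] (size 1, min 27) -> median=24
Step 4: insert 31 -> lo=[19, 24] (size 2, max 24) hi=[27, 31] (size 2, min 27) -> median=25.5
Step 5: insert 34 -> lo=[19, 24, 27] (size 3, max 27) hi=[31, 34] (size 2, min 31) -> median=27
Step 6: insert 20 -> lo=[19, 20, 24] (size 3, max 24) hi=[27, 31, 34] (size 3, min 27) -> median=25.5
Step 7: insert 12 -> lo=[12, 19, 20, 24] (size 4, max 24) hi=[27, 31, 34] (size 3, min 27) -> median=24
Step 8: insert 44 -> lo=[12, 19, 20, 24] (size 4, max 24) hi=[27, 31, 34, 44] (size 4, min 27) -> median=25.5

Answer: 27 23 24 25.5 27 25.5 24 25.5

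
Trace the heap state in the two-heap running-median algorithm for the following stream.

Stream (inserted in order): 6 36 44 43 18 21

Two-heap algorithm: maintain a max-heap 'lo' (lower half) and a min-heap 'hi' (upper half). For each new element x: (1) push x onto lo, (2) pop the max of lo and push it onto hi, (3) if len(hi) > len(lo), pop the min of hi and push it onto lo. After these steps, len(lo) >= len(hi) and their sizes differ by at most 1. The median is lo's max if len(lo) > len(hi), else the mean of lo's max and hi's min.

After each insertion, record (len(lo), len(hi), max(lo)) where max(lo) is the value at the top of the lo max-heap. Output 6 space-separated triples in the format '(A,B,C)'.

Step 1: insert 6 -> lo=[6] hi=[] -> (len(lo)=1, len(hi)=0, max(lo)=6)
Step 2: insert 36 -> lo=[6] hi=[36] -> (len(lo)=1, len(hi)=1, max(lo)=6)
Step 3: insert 44 -> lo=[6, 36] hi=[44] -> (len(lo)=2, len(hi)=1, max(lo)=36)
Step 4: insert 43 -> lo=[6, 36] hi=[43, 44] -> (len(lo)=2, len(hi)=2, max(lo)=36)
Step 5: insert 18 -> lo=[6, 18, 36] hi=[43, 44] -> (len(lo)=3, len(hi)=2, max(lo)=36)
Step 6: insert 21 -> lo=[6, 18, 21] hi=[36, 43, 44] -> (len(lo)=3, len(hi)=3, max(lo)=21)

Answer: (1,0,6) (1,1,6) (2,1,36) (2,2,36) (3,2,36) (3,3,21)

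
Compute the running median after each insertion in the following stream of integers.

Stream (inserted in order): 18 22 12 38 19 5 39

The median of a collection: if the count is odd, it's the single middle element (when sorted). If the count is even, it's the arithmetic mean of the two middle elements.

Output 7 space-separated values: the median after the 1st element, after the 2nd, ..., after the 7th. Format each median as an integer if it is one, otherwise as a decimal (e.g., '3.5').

Step 1: insert 18 -> lo=[18] (size 1, max 18) hi=[] (size 0) -> median=18
Step 2: insert 22 -> lo=[18] (size 1, max 18) hi=[22] (size 1, min 22) -> median=20
Step 3: insert 12 -> lo=[12, 18] (size 2, max 18) hi=[22] (size 1, min 22) -> median=18
Step 4: insert 38 -> lo=[12, 18] (size 2, max 18) hi=[22, 38] (size 2, min 22) -> median=20
Step 5: insert 19 -> lo=[12, 18, 19] (size 3, max 19) hi=[22, 38] (size 2, min 22) -> median=19
Step 6: insert 5 -> lo=[5, 12, 18] (size 3, max 18) hi=[19, 22, 38] (size 3, min 19) -> median=18.5
Step 7: insert 39 -> lo=[5, 12, 18, 19] (size 4, max 19) hi=[22, 38, 39] (size 3, min 22) -> median=19

Answer: 18 20 18 20 19 18.5 19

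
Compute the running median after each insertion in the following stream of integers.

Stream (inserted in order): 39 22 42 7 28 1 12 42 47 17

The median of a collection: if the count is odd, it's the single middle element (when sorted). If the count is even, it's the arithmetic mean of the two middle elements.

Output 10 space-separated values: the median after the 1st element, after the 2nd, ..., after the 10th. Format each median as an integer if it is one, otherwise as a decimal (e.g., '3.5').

Answer: 39 30.5 39 30.5 28 25 22 25 28 25

Derivation:
Step 1: insert 39 -> lo=[39] (size 1, max 39) hi=[] (size 0) -> median=39
Step 2: insert 22 -> lo=[22] (size 1, max 22) hi=[39] (size 1, min 39) -> median=30.5
Step 3: insert 42 -> lo=[22, 39] (size 2, max 39) hi=[42] (size 1, min 42) -> median=39
Step 4: insert 7 -> lo=[7, 22] (size 2, max 22) hi=[39, 42] (size 2, min 39) -> median=30.5
Step 5: insert 28 -> lo=[7, 22, 28] (size 3, max 28) hi=[39, 42] (size 2, min 39) -> median=28
Step 6: insert 1 -> lo=[1, 7, 22] (size 3, max 22) hi=[28, 39, 42] (size 3, min 28) -> median=25
Step 7: insert 12 -> lo=[1, 7, 12, 22] (size 4, max 22) hi=[28, 39, 42] (size 3, min 28) -> median=22
Step 8: insert 42 -> lo=[1, 7, 12, 22] (size 4, max 22) hi=[28, 39, 42, 42] (size 4, min 28) -> median=25
Step 9: insert 47 -> lo=[1, 7, 12, 22, 28] (size 5, max 28) hi=[39, 42, 42, 47] (size 4, min 39) -> median=28
Step 10: insert 17 -> lo=[1, 7, 12, 17, 22] (size 5, max 22) hi=[28, 39, 42, 42, 47] (size 5, min 28) -> median=25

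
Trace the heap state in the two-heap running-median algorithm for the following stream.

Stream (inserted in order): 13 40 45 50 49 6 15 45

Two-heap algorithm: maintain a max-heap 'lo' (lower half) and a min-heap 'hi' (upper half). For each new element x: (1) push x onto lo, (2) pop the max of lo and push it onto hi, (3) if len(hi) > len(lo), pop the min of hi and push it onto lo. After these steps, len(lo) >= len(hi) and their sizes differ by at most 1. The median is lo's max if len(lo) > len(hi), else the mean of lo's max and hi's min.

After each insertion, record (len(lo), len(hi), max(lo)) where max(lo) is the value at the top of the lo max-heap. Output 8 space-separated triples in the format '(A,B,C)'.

Step 1: insert 13 -> lo=[13] hi=[] -> (len(lo)=1, len(hi)=0, max(lo)=13)
Step 2: insert 40 -> lo=[13] hi=[40] -> (len(lo)=1, len(hi)=1, max(lo)=13)
Step 3: insert 45 -> lo=[13, 40] hi=[45] -> (len(lo)=2, len(hi)=1, max(lo)=40)
Step 4: insert 50 -> lo=[13, 40] hi=[45, 50] -> (len(lo)=2, len(hi)=2, max(lo)=40)
Step 5: insert 49 -> lo=[13, 40, 45] hi=[49, 50] -> (len(lo)=3, len(hi)=2, max(lo)=45)
Step 6: insert 6 -> lo=[6, 13, 40] hi=[45, 49, 50] -> (len(lo)=3, len(hi)=3, max(lo)=40)
Step 7: insert 15 -> lo=[6, 13, 15, 40] hi=[45, 49, 50] -> (len(lo)=4, len(hi)=3, max(lo)=40)
Step 8: insert 45 -> lo=[6, 13, 15, 40] hi=[45, 45, 49, 50] -> (len(lo)=4, len(hi)=4, max(lo)=40)

Answer: (1,0,13) (1,1,13) (2,1,40) (2,2,40) (3,2,45) (3,3,40) (4,3,40) (4,4,40)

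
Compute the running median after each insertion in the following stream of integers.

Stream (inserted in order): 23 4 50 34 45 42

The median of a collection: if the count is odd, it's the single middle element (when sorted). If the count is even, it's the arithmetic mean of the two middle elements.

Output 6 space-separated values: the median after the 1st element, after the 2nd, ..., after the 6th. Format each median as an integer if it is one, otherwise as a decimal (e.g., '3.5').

Step 1: insert 23 -> lo=[23] (size 1, max 23) hi=[] (size 0) -> median=23
Step 2: insert 4 -> lo=[4] (size 1, max 4) hi=[23] (size 1, min 23) -> median=13.5
Step 3: insert 50 -> lo=[4, 23] (size 2, max 23) hi=[50] (size 1, min 50) -> median=23
Step 4: insert 34 -> lo=[4, 23] (size 2, max 23) hi=[34, 50] (size 2, min 34) -> median=28.5
Step 5: insert 45 -> lo=[4, 23, 34] (size 3, max 34) hi=[45, 50] (size 2, min 45) -> median=34
Step 6: insert 42 -> lo=[4, 23, 34] (size 3, max 34) hi=[42, 45, 50] (size 3, min 42) -> median=38

Answer: 23 13.5 23 28.5 34 38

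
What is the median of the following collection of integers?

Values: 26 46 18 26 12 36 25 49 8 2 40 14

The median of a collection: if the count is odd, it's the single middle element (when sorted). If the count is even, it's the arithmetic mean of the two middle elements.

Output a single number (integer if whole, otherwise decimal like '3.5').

Step 1: insert 26 -> lo=[26] (size 1, max 26) hi=[] (size 0) -> median=26
Step 2: insert 46 -> lo=[26] (size 1, max 26) hi=[46] (size 1, min 46) -> median=36
Step 3: insert 18 -> lo=[18, 26] (size 2, max 26) hi=[46] (size 1, min 46) -> median=26
Step 4: insert 26 -> lo=[18, 26] (size 2, max 26) hi=[26, 46] (size 2, min 26) -> median=26
Step 5: insert 12 -> lo=[12, 18, 26] (size 3, max 26) hi=[26, 46] (size 2, min 26) -> median=26
Step 6: insert 36 -> lo=[12, 18, 26] (size 3, max 26) hi=[26, 36, 46] (size 3, min 26) -> median=26
Step 7: insert 25 -> lo=[12, 18, 25, 26] (size 4, max 26) hi=[26, 36, 46] (size 3, min 26) -> median=26
Step 8: insert 49 -> lo=[12, 18, 25, 26] (size 4, max 26) hi=[26, 36, 46, 49] (size 4, min 26) -> median=26
Step 9: insert 8 -> lo=[8, 12, 18, 25, 26] (size 5, max 26) hi=[26, 36, 46, 49] (size 4, min 26) -> median=26
Step 10: insert 2 -> lo=[2, 8, 12, 18, 25] (size 5, max 25) hi=[26, 26, 36, 46, 49] (size 5, min 26) -> median=25.5
Step 11: insert 40 -> lo=[2, 8, 12, 18, 25, 26] (size 6, max 26) hi=[26, 36, 40, 46, 49] (size 5, min 26) -> median=26
Step 12: insert 14 -> lo=[2, 8, 12, 14, 18, 25] (size 6, max 25) hi=[26, 26, 36, 40, 46, 49] (size 6, min 26) -> median=25.5

Answer: 25.5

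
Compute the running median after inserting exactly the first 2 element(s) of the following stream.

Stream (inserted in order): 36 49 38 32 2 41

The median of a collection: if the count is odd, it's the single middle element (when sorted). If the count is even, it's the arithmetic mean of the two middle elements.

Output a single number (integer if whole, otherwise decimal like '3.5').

Answer: 42.5

Derivation:
Step 1: insert 36 -> lo=[36] (size 1, max 36) hi=[] (size 0) -> median=36
Step 2: insert 49 -> lo=[36] (size 1, max 36) hi=[49] (size 1, min 49) -> median=42.5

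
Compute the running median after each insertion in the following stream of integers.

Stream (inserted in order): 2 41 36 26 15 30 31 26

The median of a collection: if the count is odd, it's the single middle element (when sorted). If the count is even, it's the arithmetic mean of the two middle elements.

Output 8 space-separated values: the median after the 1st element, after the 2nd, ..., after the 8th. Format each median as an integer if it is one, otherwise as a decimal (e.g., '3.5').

Step 1: insert 2 -> lo=[2] (size 1, max 2) hi=[] (size 0) -> median=2
Step 2: insert 41 -> lo=[2] (size 1, max 2) hi=[41] (size 1, min 41) -> median=21.5
Step 3: insert 36 -> lo=[2, 36] (size 2, max 36) hi=[41] (size 1, min 41) -> median=36
Step 4: insert 26 -> lo=[2, 26] (size 2, max 26) hi=[36, 41] (size 2, min 36) -> median=31
Step 5: insert 15 -> lo=[2, 15, 26] (size 3, max 26) hi=[36, 41] (size 2, min 36) -> median=26
Step 6: insert 30 -> lo=[2, 15, 26] (size 3, max 26) hi=[30, 36, 41] (size 3, min 30) -> median=28
Step 7: insert 31 -> lo=[2, 15, 26, 30] (size 4, max 30) hi=[31, 36, 41] (size 3, min 31) -> median=30
Step 8: insert 26 -> lo=[2, 15, 26, 26] (size 4, max 26) hi=[30, 31, 36, 41] (size 4, min 30) -> median=28

Answer: 2 21.5 36 31 26 28 30 28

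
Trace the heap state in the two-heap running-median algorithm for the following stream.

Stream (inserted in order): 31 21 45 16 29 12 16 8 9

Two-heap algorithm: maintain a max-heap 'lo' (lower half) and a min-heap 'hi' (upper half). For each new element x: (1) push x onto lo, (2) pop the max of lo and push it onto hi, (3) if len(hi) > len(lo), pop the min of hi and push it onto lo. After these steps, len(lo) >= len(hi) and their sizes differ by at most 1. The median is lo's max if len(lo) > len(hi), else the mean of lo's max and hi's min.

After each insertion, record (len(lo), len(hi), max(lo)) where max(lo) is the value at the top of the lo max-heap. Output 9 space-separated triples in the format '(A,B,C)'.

Step 1: insert 31 -> lo=[31] hi=[] -> (len(lo)=1, len(hi)=0, max(lo)=31)
Step 2: insert 21 -> lo=[21] hi=[31] -> (len(lo)=1, len(hi)=1, max(lo)=21)
Step 3: insert 45 -> lo=[21, 31] hi=[45] -> (len(lo)=2, len(hi)=1, max(lo)=31)
Step 4: insert 16 -> lo=[16, 21] hi=[31, 45] -> (len(lo)=2, len(hi)=2, max(lo)=21)
Step 5: insert 29 -> lo=[16, 21, 29] hi=[31, 45] -> (len(lo)=3, len(hi)=2, max(lo)=29)
Step 6: insert 12 -> lo=[12, 16, 21] hi=[29, 31, 45] -> (len(lo)=3, len(hi)=3, max(lo)=21)
Step 7: insert 16 -> lo=[12, 16, 16, 21] hi=[29, 31, 45] -> (len(lo)=4, len(hi)=3, max(lo)=21)
Step 8: insert 8 -> lo=[8, 12, 16, 16] hi=[21, 29, 31, 45] -> (len(lo)=4, len(hi)=4, max(lo)=16)
Step 9: insert 9 -> lo=[8, 9, 12, 16, 16] hi=[21, 29, 31, 45] -> (len(lo)=5, len(hi)=4, max(lo)=16)

Answer: (1,0,31) (1,1,21) (2,1,31) (2,2,21) (3,2,29) (3,3,21) (4,3,21) (4,4,16) (5,4,16)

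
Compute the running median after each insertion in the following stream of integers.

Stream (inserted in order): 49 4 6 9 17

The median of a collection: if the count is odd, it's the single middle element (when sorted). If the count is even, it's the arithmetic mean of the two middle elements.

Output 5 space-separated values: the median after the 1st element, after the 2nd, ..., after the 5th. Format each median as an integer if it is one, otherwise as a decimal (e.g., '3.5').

Step 1: insert 49 -> lo=[49] (size 1, max 49) hi=[] (size 0) -> median=49
Step 2: insert 4 -> lo=[4] (size 1, max 4) hi=[49] (size 1, min 49) -> median=26.5
Step 3: insert 6 -> lo=[4, 6] (size 2, max 6) hi=[49] (size 1, min 49) -> median=6
Step 4: insert 9 -> lo=[4, 6] (size 2, max 6) hi=[9, 49] (size 2, min 9) -> median=7.5
Step 5: insert 17 -> lo=[4, 6, 9] (size 3, max 9) hi=[17, 49] (size 2, min 17) -> median=9

Answer: 49 26.5 6 7.5 9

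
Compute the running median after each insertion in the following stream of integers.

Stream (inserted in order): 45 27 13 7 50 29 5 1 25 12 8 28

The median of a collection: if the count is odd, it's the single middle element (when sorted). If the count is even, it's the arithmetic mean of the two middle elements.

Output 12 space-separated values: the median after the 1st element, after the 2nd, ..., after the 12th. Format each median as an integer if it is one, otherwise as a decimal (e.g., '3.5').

Step 1: insert 45 -> lo=[45] (size 1, max 45) hi=[] (size 0) -> median=45
Step 2: insert 27 -> lo=[27] (size 1, max 27) hi=[45] (size 1, min 45) -> median=36
Step 3: insert 13 -> lo=[13, 27] (size 2, max 27) hi=[45] (size 1, min 45) -> median=27
Step 4: insert 7 -> lo=[7, 13] (size 2, max 13) hi=[27, 45] (size 2, min 27) -> median=20
Step 5: insert 50 -> lo=[7, 13, 27] (size 3, max 27) hi=[45, 50] (size 2, min 45) -> median=27
Step 6: insert 29 -> lo=[7, 13, 27] (size 3, max 27) hi=[29, 45, 50] (size 3, min 29) -> median=28
Step 7: insert 5 -> lo=[5, 7, 13, 27] (size 4, max 27) hi=[29, 45, 50] (size 3, min 29) -> median=27
Step 8: insert 1 -> lo=[1, 5, 7, 13] (size 4, max 13) hi=[27, 29, 45, 50] (size 4, min 27) -> median=20
Step 9: insert 25 -> lo=[1, 5, 7, 13, 25] (size 5, max 25) hi=[27, 29, 45, 50] (size 4, min 27) -> median=25
Step 10: insert 12 -> lo=[1, 5, 7, 12, 13] (size 5, max 13) hi=[25, 27, 29, 45, 50] (size 5, min 25) -> median=19
Step 11: insert 8 -> lo=[1, 5, 7, 8, 12, 13] (size 6, max 13) hi=[25, 27, 29, 45, 50] (size 5, min 25) -> median=13
Step 12: insert 28 -> lo=[1, 5, 7, 8, 12, 13] (size 6, max 13) hi=[25, 27, 28, 29, 45, 50] (size 6, min 25) -> median=19

Answer: 45 36 27 20 27 28 27 20 25 19 13 19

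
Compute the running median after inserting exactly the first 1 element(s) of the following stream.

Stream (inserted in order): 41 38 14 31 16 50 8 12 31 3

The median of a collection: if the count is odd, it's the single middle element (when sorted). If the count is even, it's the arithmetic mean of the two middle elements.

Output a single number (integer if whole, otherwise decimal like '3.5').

Answer: 41

Derivation:
Step 1: insert 41 -> lo=[41] (size 1, max 41) hi=[] (size 0) -> median=41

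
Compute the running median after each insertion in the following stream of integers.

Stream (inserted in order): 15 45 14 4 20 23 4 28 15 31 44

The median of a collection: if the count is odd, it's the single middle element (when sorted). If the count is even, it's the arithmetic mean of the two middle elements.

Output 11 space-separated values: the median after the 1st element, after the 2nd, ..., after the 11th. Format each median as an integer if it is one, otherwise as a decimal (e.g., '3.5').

Step 1: insert 15 -> lo=[15] (size 1, max 15) hi=[] (size 0) -> median=15
Step 2: insert 45 -> lo=[15] (size 1, max 15) hi=[45] (size 1, min 45) -> median=30
Step 3: insert 14 -> lo=[14, 15] (size 2, max 15) hi=[45] (size 1, min 45) -> median=15
Step 4: insert 4 -> lo=[4, 14] (size 2, max 14) hi=[15, 45] (size 2, min 15) -> median=14.5
Step 5: insert 20 -> lo=[4, 14, 15] (size 3, max 15) hi=[20, 45] (size 2, min 20) -> median=15
Step 6: insert 23 -> lo=[4, 14, 15] (size 3, max 15) hi=[20, 23, 45] (size 3, min 20) -> median=17.5
Step 7: insert 4 -> lo=[4, 4, 14, 15] (size 4, max 15) hi=[20, 23, 45] (size 3, min 20) -> median=15
Step 8: insert 28 -> lo=[4, 4, 14, 15] (size 4, max 15) hi=[20, 23, 28, 45] (size 4, min 20) -> median=17.5
Step 9: insert 15 -> lo=[4, 4, 14, 15, 15] (size 5, max 15) hi=[20, 23, 28, 45] (size 4, min 20) -> median=15
Step 10: insert 31 -> lo=[4, 4, 14, 15, 15] (size 5, max 15) hi=[20, 23, 28, 31, 45] (size 5, min 20) -> median=17.5
Step 11: insert 44 -> lo=[4, 4, 14, 15, 15, 20] (size 6, max 20) hi=[23, 28, 31, 44, 45] (size 5, min 23) -> median=20

Answer: 15 30 15 14.5 15 17.5 15 17.5 15 17.5 20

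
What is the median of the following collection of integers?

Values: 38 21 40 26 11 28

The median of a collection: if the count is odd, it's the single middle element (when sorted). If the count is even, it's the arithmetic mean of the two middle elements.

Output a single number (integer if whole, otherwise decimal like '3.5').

Step 1: insert 38 -> lo=[38] (size 1, max 38) hi=[] (size 0) -> median=38
Step 2: insert 21 -> lo=[21] (size 1, max 21) hi=[38] (size 1, min 38) -> median=29.5
Step 3: insert 40 -> lo=[21, 38] (size 2, max 38) hi=[40] (size 1, min 40) -> median=38
Step 4: insert 26 -> lo=[21, 26] (size 2, max 26) hi=[38, 40] (size 2, min 38) -> median=32
Step 5: insert 11 -> lo=[11, 21, 26] (size 3, max 26) hi=[38, 40] (size 2, min 38) -> median=26
Step 6: insert 28 -> lo=[11, 21, 26] (size 3, max 26) hi=[28, 38, 40] (size 3, min 28) -> median=27

Answer: 27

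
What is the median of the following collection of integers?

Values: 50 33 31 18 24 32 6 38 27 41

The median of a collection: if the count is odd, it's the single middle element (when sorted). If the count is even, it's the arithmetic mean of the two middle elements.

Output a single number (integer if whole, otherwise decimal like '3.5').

Step 1: insert 50 -> lo=[50] (size 1, max 50) hi=[] (size 0) -> median=50
Step 2: insert 33 -> lo=[33] (size 1, max 33) hi=[50] (size 1, min 50) -> median=41.5
Step 3: insert 31 -> lo=[31, 33] (size 2, max 33) hi=[50] (size 1, min 50) -> median=33
Step 4: insert 18 -> lo=[18, 31] (size 2, max 31) hi=[33, 50] (size 2, min 33) -> median=32
Step 5: insert 24 -> lo=[18, 24, 31] (size 3, max 31) hi=[33, 50] (size 2, min 33) -> median=31
Step 6: insert 32 -> lo=[18, 24, 31] (size 3, max 31) hi=[32, 33, 50] (size 3, min 32) -> median=31.5
Step 7: insert 6 -> lo=[6, 18, 24, 31] (size 4, max 31) hi=[32, 33, 50] (size 3, min 32) -> median=31
Step 8: insert 38 -> lo=[6, 18, 24, 31] (size 4, max 31) hi=[32, 33, 38, 50] (size 4, min 32) -> median=31.5
Step 9: insert 27 -> lo=[6, 18, 24, 27, 31] (size 5, max 31) hi=[32, 33, 38, 50] (size 4, min 32) -> median=31
Step 10: insert 41 -> lo=[6, 18, 24, 27, 31] (size 5, max 31) hi=[32, 33, 38, 41, 50] (size 5, min 32) -> median=31.5

Answer: 31.5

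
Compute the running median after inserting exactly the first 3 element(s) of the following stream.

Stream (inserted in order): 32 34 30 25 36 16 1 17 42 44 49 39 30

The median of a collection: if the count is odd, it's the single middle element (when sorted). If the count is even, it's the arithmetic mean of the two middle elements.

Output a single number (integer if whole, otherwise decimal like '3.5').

Answer: 32

Derivation:
Step 1: insert 32 -> lo=[32] (size 1, max 32) hi=[] (size 0) -> median=32
Step 2: insert 34 -> lo=[32] (size 1, max 32) hi=[34] (size 1, min 34) -> median=33
Step 3: insert 30 -> lo=[30, 32] (size 2, max 32) hi=[34] (size 1, min 34) -> median=32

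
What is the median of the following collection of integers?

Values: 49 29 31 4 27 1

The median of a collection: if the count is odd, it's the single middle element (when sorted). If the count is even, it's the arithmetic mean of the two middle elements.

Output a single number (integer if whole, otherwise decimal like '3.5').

Answer: 28

Derivation:
Step 1: insert 49 -> lo=[49] (size 1, max 49) hi=[] (size 0) -> median=49
Step 2: insert 29 -> lo=[29] (size 1, max 29) hi=[49] (size 1, min 49) -> median=39
Step 3: insert 31 -> lo=[29, 31] (size 2, max 31) hi=[49] (size 1, min 49) -> median=31
Step 4: insert 4 -> lo=[4, 29] (size 2, max 29) hi=[31, 49] (size 2, min 31) -> median=30
Step 5: insert 27 -> lo=[4, 27, 29] (size 3, max 29) hi=[31, 49] (size 2, min 31) -> median=29
Step 6: insert 1 -> lo=[1, 4, 27] (size 3, max 27) hi=[29, 31, 49] (size 3, min 29) -> median=28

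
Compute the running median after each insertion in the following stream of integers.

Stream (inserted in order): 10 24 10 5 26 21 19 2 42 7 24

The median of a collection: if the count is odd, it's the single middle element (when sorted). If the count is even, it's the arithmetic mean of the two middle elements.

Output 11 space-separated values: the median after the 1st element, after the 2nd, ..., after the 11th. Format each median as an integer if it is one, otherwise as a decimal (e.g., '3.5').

Answer: 10 17 10 10 10 15.5 19 14.5 19 14.5 19

Derivation:
Step 1: insert 10 -> lo=[10] (size 1, max 10) hi=[] (size 0) -> median=10
Step 2: insert 24 -> lo=[10] (size 1, max 10) hi=[24] (size 1, min 24) -> median=17
Step 3: insert 10 -> lo=[10, 10] (size 2, max 10) hi=[24] (size 1, min 24) -> median=10
Step 4: insert 5 -> lo=[5, 10] (size 2, max 10) hi=[10, 24] (size 2, min 10) -> median=10
Step 5: insert 26 -> lo=[5, 10, 10] (size 3, max 10) hi=[24, 26] (size 2, min 24) -> median=10
Step 6: insert 21 -> lo=[5, 10, 10] (size 3, max 10) hi=[21, 24, 26] (size 3, min 21) -> median=15.5
Step 7: insert 19 -> lo=[5, 10, 10, 19] (size 4, max 19) hi=[21, 24, 26] (size 3, min 21) -> median=19
Step 8: insert 2 -> lo=[2, 5, 10, 10] (size 4, max 10) hi=[19, 21, 24, 26] (size 4, min 19) -> median=14.5
Step 9: insert 42 -> lo=[2, 5, 10, 10, 19] (size 5, max 19) hi=[21, 24, 26, 42] (size 4, min 21) -> median=19
Step 10: insert 7 -> lo=[2, 5, 7, 10, 10] (size 5, max 10) hi=[19, 21, 24, 26, 42] (size 5, min 19) -> median=14.5
Step 11: insert 24 -> lo=[2, 5, 7, 10, 10, 19] (size 6, max 19) hi=[21, 24, 24, 26, 42] (size 5, min 21) -> median=19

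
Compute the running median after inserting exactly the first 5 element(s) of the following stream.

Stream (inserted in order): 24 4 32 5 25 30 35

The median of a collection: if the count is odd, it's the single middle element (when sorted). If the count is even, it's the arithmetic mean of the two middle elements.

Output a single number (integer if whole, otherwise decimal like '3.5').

Step 1: insert 24 -> lo=[24] (size 1, max 24) hi=[] (size 0) -> median=24
Step 2: insert 4 -> lo=[4] (size 1, max 4) hi=[24] (size 1, min 24) -> median=14
Step 3: insert 32 -> lo=[4, 24] (size 2, max 24) hi=[32] (size 1, min 32) -> median=24
Step 4: insert 5 -> lo=[4, 5] (size 2, max 5) hi=[24, 32] (size 2, min 24) -> median=14.5
Step 5: insert 25 -> lo=[4, 5, 24] (size 3, max 24) hi=[25, 32] (size 2, min 25) -> median=24

Answer: 24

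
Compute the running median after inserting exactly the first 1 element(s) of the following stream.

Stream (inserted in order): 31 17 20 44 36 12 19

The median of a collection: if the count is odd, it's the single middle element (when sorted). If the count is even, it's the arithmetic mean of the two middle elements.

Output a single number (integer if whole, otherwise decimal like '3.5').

Answer: 31

Derivation:
Step 1: insert 31 -> lo=[31] (size 1, max 31) hi=[] (size 0) -> median=31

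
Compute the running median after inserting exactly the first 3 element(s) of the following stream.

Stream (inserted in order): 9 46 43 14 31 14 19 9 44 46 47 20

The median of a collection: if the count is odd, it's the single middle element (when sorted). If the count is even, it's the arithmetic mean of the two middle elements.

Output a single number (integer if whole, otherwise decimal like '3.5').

Answer: 43

Derivation:
Step 1: insert 9 -> lo=[9] (size 1, max 9) hi=[] (size 0) -> median=9
Step 2: insert 46 -> lo=[9] (size 1, max 9) hi=[46] (size 1, min 46) -> median=27.5
Step 3: insert 43 -> lo=[9, 43] (size 2, max 43) hi=[46] (size 1, min 46) -> median=43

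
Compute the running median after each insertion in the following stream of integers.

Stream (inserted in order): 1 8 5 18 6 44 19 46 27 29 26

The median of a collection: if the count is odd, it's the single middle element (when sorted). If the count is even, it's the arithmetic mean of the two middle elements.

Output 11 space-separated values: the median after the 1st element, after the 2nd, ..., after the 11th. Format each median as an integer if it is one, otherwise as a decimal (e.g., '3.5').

Step 1: insert 1 -> lo=[1] (size 1, max 1) hi=[] (size 0) -> median=1
Step 2: insert 8 -> lo=[1] (size 1, max 1) hi=[8] (size 1, min 8) -> median=4.5
Step 3: insert 5 -> lo=[1, 5] (size 2, max 5) hi=[8] (size 1, min 8) -> median=5
Step 4: insert 18 -> lo=[1, 5] (size 2, max 5) hi=[8, 18] (size 2, min 8) -> median=6.5
Step 5: insert 6 -> lo=[1, 5, 6] (size 3, max 6) hi=[8, 18] (size 2, min 8) -> median=6
Step 6: insert 44 -> lo=[1, 5, 6] (size 3, max 6) hi=[8, 18, 44] (size 3, min 8) -> median=7
Step 7: insert 19 -> lo=[1, 5, 6, 8] (size 4, max 8) hi=[18, 19, 44] (size 3, min 18) -> median=8
Step 8: insert 46 -> lo=[1, 5, 6, 8] (size 4, max 8) hi=[18, 19, 44, 46] (size 4, min 18) -> median=13
Step 9: insert 27 -> lo=[1, 5, 6, 8, 18] (size 5, max 18) hi=[19, 27, 44, 46] (size 4, min 19) -> median=18
Step 10: insert 29 -> lo=[1, 5, 6, 8, 18] (size 5, max 18) hi=[19, 27, 29, 44, 46] (size 5, min 19) -> median=18.5
Step 11: insert 26 -> lo=[1, 5, 6, 8, 18, 19] (size 6, max 19) hi=[26, 27, 29, 44, 46] (size 5, min 26) -> median=19

Answer: 1 4.5 5 6.5 6 7 8 13 18 18.5 19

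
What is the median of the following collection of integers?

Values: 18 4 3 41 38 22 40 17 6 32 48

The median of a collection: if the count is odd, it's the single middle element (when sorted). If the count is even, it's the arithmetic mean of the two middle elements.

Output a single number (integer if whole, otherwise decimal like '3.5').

Step 1: insert 18 -> lo=[18] (size 1, max 18) hi=[] (size 0) -> median=18
Step 2: insert 4 -> lo=[4] (size 1, max 4) hi=[18] (size 1, min 18) -> median=11
Step 3: insert 3 -> lo=[3, 4] (size 2, max 4) hi=[18] (size 1, min 18) -> median=4
Step 4: insert 41 -> lo=[3, 4] (size 2, max 4) hi=[18, 41] (size 2, min 18) -> median=11
Step 5: insert 38 -> lo=[3, 4, 18] (size 3, max 18) hi=[38, 41] (size 2, min 38) -> median=18
Step 6: insert 22 -> lo=[3, 4, 18] (size 3, max 18) hi=[22, 38, 41] (size 3, min 22) -> median=20
Step 7: insert 40 -> lo=[3, 4, 18, 22] (size 4, max 22) hi=[38, 40, 41] (size 3, min 38) -> median=22
Step 8: insert 17 -> lo=[3, 4, 17, 18] (size 4, max 18) hi=[22, 38, 40, 41] (size 4, min 22) -> median=20
Step 9: insert 6 -> lo=[3, 4, 6, 17, 18] (size 5, max 18) hi=[22, 38, 40, 41] (size 4, min 22) -> median=18
Step 10: insert 32 -> lo=[3, 4, 6, 17, 18] (size 5, max 18) hi=[22, 32, 38, 40, 41] (size 5, min 22) -> median=20
Step 11: insert 48 -> lo=[3, 4, 6, 17, 18, 22] (size 6, max 22) hi=[32, 38, 40, 41, 48] (size 5, min 32) -> median=22

Answer: 22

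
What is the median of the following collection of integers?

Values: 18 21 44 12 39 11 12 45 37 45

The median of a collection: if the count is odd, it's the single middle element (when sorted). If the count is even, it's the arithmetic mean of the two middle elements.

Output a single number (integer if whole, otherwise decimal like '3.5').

Step 1: insert 18 -> lo=[18] (size 1, max 18) hi=[] (size 0) -> median=18
Step 2: insert 21 -> lo=[18] (size 1, max 18) hi=[21] (size 1, min 21) -> median=19.5
Step 3: insert 44 -> lo=[18, 21] (size 2, max 21) hi=[44] (size 1, min 44) -> median=21
Step 4: insert 12 -> lo=[12, 18] (size 2, max 18) hi=[21, 44] (size 2, min 21) -> median=19.5
Step 5: insert 39 -> lo=[12, 18, 21] (size 3, max 21) hi=[39, 44] (size 2, min 39) -> median=21
Step 6: insert 11 -> lo=[11, 12, 18] (size 3, max 18) hi=[21, 39, 44] (size 3, min 21) -> median=19.5
Step 7: insert 12 -> lo=[11, 12, 12, 18] (size 4, max 18) hi=[21, 39, 44] (size 3, min 21) -> median=18
Step 8: insert 45 -> lo=[11, 12, 12, 18] (size 4, max 18) hi=[21, 39, 44, 45] (size 4, min 21) -> median=19.5
Step 9: insert 37 -> lo=[11, 12, 12, 18, 21] (size 5, max 21) hi=[37, 39, 44, 45] (size 4, min 37) -> median=21
Step 10: insert 45 -> lo=[11, 12, 12, 18, 21] (size 5, max 21) hi=[37, 39, 44, 45, 45] (size 5, min 37) -> median=29

Answer: 29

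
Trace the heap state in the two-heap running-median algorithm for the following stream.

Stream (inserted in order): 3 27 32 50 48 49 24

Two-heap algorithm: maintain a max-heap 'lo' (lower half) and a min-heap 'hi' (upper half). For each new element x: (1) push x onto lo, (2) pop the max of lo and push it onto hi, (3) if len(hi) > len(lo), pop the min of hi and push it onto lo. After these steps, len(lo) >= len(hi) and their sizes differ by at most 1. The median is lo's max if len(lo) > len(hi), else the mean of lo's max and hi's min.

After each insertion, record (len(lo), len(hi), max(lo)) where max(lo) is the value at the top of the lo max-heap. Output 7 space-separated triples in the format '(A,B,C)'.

Step 1: insert 3 -> lo=[3] hi=[] -> (len(lo)=1, len(hi)=0, max(lo)=3)
Step 2: insert 27 -> lo=[3] hi=[27] -> (len(lo)=1, len(hi)=1, max(lo)=3)
Step 3: insert 32 -> lo=[3, 27] hi=[32] -> (len(lo)=2, len(hi)=1, max(lo)=27)
Step 4: insert 50 -> lo=[3, 27] hi=[32, 50] -> (len(lo)=2, len(hi)=2, max(lo)=27)
Step 5: insert 48 -> lo=[3, 27, 32] hi=[48, 50] -> (len(lo)=3, len(hi)=2, max(lo)=32)
Step 6: insert 49 -> lo=[3, 27, 32] hi=[48, 49, 50] -> (len(lo)=3, len(hi)=3, max(lo)=32)
Step 7: insert 24 -> lo=[3, 24, 27, 32] hi=[48, 49, 50] -> (len(lo)=4, len(hi)=3, max(lo)=32)

Answer: (1,0,3) (1,1,3) (2,1,27) (2,2,27) (3,2,32) (3,3,32) (4,3,32)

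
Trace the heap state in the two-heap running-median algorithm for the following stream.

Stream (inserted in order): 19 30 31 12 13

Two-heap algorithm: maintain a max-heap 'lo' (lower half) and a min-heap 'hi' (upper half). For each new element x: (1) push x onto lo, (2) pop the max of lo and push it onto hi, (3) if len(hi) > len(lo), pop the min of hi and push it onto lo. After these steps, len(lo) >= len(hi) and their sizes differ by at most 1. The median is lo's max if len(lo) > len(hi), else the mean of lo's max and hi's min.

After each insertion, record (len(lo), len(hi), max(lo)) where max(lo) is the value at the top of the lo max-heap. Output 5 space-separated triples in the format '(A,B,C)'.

Step 1: insert 19 -> lo=[19] hi=[] -> (len(lo)=1, len(hi)=0, max(lo)=19)
Step 2: insert 30 -> lo=[19] hi=[30] -> (len(lo)=1, len(hi)=1, max(lo)=19)
Step 3: insert 31 -> lo=[19, 30] hi=[31] -> (len(lo)=2, len(hi)=1, max(lo)=30)
Step 4: insert 12 -> lo=[12, 19] hi=[30, 31] -> (len(lo)=2, len(hi)=2, max(lo)=19)
Step 5: insert 13 -> lo=[12, 13, 19] hi=[30, 31] -> (len(lo)=3, len(hi)=2, max(lo)=19)

Answer: (1,0,19) (1,1,19) (2,1,30) (2,2,19) (3,2,19)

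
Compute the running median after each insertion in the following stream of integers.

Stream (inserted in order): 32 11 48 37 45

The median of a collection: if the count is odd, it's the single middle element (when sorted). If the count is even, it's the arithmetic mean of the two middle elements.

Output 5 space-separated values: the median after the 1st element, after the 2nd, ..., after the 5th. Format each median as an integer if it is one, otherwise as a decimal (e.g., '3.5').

Step 1: insert 32 -> lo=[32] (size 1, max 32) hi=[] (size 0) -> median=32
Step 2: insert 11 -> lo=[11] (size 1, max 11) hi=[32] (size 1, min 32) -> median=21.5
Step 3: insert 48 -> lo=[11, 32] (size 2, max 32) hi=[48] (size 1, min 48) -> median=32
Step 4: insert 37 -> lo=[11, 32] (size 2, max 32) hi=[37, 48] (size 2, min 37) -> median=34.5
Step 5: insert 45 -> lo=[11, 32, 37] (size 3, max 37) hi=[45, 48] (size 2, min 45) -> median=37

Answer: 32 21.5 32 34.5 37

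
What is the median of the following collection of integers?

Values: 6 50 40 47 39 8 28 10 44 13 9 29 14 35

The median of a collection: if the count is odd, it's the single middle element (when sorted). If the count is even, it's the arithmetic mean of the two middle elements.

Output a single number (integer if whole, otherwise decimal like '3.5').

Step 1: insert 6 -> lo=[6] (size 1, max 6) hi=[] (size 0) -> median=6
Step 2: insert 50 -> lo=[6] (size 1, max 6) hi=[50] (size 1, min 50) -> median=28
Step 3: insert 40 -> lo=[6, 40] (size 2, max 40) hi=[50] (size 1, min 50) -> median=40
Step 4: insert 47 -> lo=[6, 40] (size 2, max 40) hi=[47, 50] (size 2, min 47) -> median=43.5
Step 5: insert 39 -> lo=[6, 39, 40] (size 3, max 40) hi=[47, 50] (size 2, min 47) -> median=40
Step 6: insert 8 -> lo=[6, 8, 39] (size 3, max 39) hi=[40, 47, 50] (size 3, min 40) -> median=39.5
Step 7: insert 28 -> lo=[6, 8, 28, 39] (size 4, max 39) hi=[40, 47, 50] (size 3, min 40) -> median=39
Step 8: insert 10 -> lo=[6, 8, 10, 28] (size 4, max 28) hi=[39, 40, 47, 50] (size 4, min 39) -> median=33.5
Step 9: insert 44 -> lo=[6, 8, 10, 28, 39] (size 5, max 39) hi=[40, 44, 47, 50] (size 4, min 40) -> median=39
Step 10: insert 13 -> lo=[6, 8, 10, 13, 28] (size 5, max 28) hi=[39, 40, 44, 47, 50] (size 5, min 39) -> median=33.5
Step 11: insert 9 -> lo=[6, 8, 9, 10, 13, 28] (size 6, max 28) hi=[39, 40, 44, 47, 50] (size 5, min 39) -> median=28
Step 12: insert 29 -> lo=[6, 8, 9, 10, 13, 28] (size 6, max 28) hi=[29, 39, 40, 44, 47, 50] (size 6, min 29) -> median=28.5
Step 13: insert 14 -> lo=[6, 8, 9, 10, 13, 14, 28] (size 7, max 28) hi=[29, 39, 40, 44, 47, 50] (size 6, min 29) -> median=28
Step 14: insert 35 -> lo=[6, 8, 9, 10, 13, 14, 28] (size 7, max 28) hi=[29, 35, 39, 40, 44, 47, 50] (size 7, min 29) -> median=28.5

Answer: 28.5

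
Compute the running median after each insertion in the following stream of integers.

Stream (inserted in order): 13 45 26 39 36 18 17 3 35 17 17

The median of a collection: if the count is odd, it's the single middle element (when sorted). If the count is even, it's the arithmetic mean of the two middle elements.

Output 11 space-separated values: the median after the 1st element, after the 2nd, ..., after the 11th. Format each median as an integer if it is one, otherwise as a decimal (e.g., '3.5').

Answer: 13 29 26 32.5 36 31 26 22 26 22 18

Derivation:
Step 1: insert 13 -> lo=[13] (size 1, max 13) hi=[] (size 0) -> median=13
Step 2: insert 45 -> lo=[13] (size 1, max 13) hi=[45] (size 1, min 45) -> median=29
Step 3: insert 26 -> lo=[13, 26] (size 2, max 26) hi=[45] (size 1, min 45) -> median=26
Step 4: insert 39 -> lo=[13, 26] (size 2, max 26) hi=[39, 45] (size 2, min 39) -> median=32.5
Step 5: insert 36 -> lo=[13, 26, 36] (size 3, max 36) hi=[39, 45] (size 2, min 39) -> median=36
Step 6: insert 18 -> lo=[13, 18, 26] (size 3, max 26) hi=[36, 39, 45] (size 3, min 36) -> median=31
Step 7: insert 17 -> lo=[13, 17, 18, 26] (size 4, max 26) hi=[36, 39, 45] (size 3, min 36) -> median=26
Step 8: insert 3 -> lo=[3, 13, 17, 18] (size 4, max 18) hi=[26, 36, 39, 45] (size 4, min 26) -> median=22
Step 9: insert 35 -> lo=[3, 13, 17, 18, 26] (size 5, max 26) hi=[35, 36, 39, 45] (size 4, min 35) -> median=26
Step 10: insert 17 -> lo=[3, 13, 17, 17, 18] (size 5, max 18) hi=[26, 35, 36, 39, 45] (size 5, min 26) -> median=22
Step 11: insert 17 -> lo=[3, 13, 17, 17, 17, 18] (size 6, max 18) hi=[26, 35, 36, 39, 45] (size 5, min 26) -> median=18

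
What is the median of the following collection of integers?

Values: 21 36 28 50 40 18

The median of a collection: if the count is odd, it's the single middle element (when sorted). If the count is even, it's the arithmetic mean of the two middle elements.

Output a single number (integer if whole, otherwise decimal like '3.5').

Answer: 32

Derivation:
Step 1: insert 21 -> lo=[21] (size 1, max 21) hi=[] (size 0) -> median=21
Step 2: insert 36 -> lo=[21] (size 1, max 21) hi=[36] (size 1, min 36) -> median=28.5
Step 3: insert 28 -> lo=[21, 28] (size 2, max 28) hi=[36] (size 1, min 36) -> median=28
Step 4: insert 50 -> lo=[21, 28] (size 2, max 28) hi=[36, 50] (size 2, min 36) -> median=32
Step 5: insert 40 -> lo=[21, 28, 36] (size 3, max 36) hi=[40, 50] (size 2, min 40) -> median=36
Step 6: insert 18 -> lo=[18, 21, 28] (size 3, max 28) hi=[36, 40, 50] (size 3, min 36) -> median=32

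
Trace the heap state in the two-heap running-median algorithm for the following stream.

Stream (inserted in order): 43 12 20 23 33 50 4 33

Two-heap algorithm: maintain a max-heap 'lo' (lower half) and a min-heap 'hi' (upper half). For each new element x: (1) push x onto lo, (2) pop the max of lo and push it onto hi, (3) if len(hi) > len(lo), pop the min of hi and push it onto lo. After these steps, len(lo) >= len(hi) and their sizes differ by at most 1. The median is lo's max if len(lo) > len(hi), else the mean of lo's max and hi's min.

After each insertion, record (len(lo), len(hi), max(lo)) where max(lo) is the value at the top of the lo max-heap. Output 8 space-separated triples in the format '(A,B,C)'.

Answer: (1,0,43) (1,1,12) (2,1,20) (2,2,20) (3,2,23) (3,3,23) (4,3,23) (4,4,23)

Derivation:
Step 1: insert 43 -> lo=[43] hi=[] -> (len(lo)=1, len(hi)=0, max(lo)=43)
Step 2: insert 12 -> lo=[12] hi=[43] -> (len(lo)=1, len(hi)=1, max(lo)=12)
Step 3: insert 20 -> lo=[12, 20] hi=[43] -> (len(lo)=2, len(hi)=1, max(lo)=20)
Step 4: insert 23 -> lo=[12, 20] hi=[23, 43] -> (len(lo)=2, len(hi)=2, max(lo)=20)
Step 5: insert 33 -> lo=[12, 20, 23] hi=[33, 43] -> (len(lo)=3, len(hi)=2, max(lo)=23)
Step 6: insert 50 -> lo=[12, 20, 23] hi=[33, 43, 50] -> (len(lo)=3, len(hi)=3, max(lo)=23)
Step 7: insert 4 -> lo=[4, 12, 20, 23] hi=[33, 43, 50] -> (len(lo)=4, len(hi)=3, max(lo)=23)
Step 8: insert 33 -> lo=[4, 12, 20, 23] hi=[33, 33, 43, 50] -> (len(lo)=4, len(hi)=4, max(lo)=23)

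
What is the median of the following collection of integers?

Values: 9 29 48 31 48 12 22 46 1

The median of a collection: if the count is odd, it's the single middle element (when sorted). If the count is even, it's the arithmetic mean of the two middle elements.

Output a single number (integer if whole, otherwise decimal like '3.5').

Answer: 29

Derivation:
Step 1: insert 9 -> lo=[9] (size 1, max 9) hi=[] (size 0) -> median=9
Step 2: insert 29 -> lo=[9] (size 1, max 9) hi=[29] (size 1, min 29) -> median=19
Step 3: insert 48 -> lo=[9, 29] (size 2, max 29) hi=[48] (size 1, min 48) -> median=29
Step 4: insert 31 -> lo=[9, 29] (size 2, max 29) hi=[31, 48] (size 2, min 31) -> median=30
Step 5: insert 48 -> lo=[9, 29, 31] (size 3, max 31) hi=[48, 48] (size 2, min 48) -> median=31
Step 6: insert 12 -> lo=[9, 12, 29] (size 3, max 29) hi=[31, 48, 48] (size 3, min 31) -> median=30
Step 7: insert 22 -> lo=[9, 12, 22, 29] (size 4, max 29) hi=[31, 48, 48] (size 3, min 31) -> median=29
Step 8: insert 46 -> lo=[9, 12, 22, 29] (size 4, max 29) hi=[31, 46, 48, 48] (size 4, min 31) -> median=30
Step 9: insert 1 -> lo=[1, 9, 12, 22, 29] (size 5, max 29) hi=[31, 46, 48, 48] (size 4, min 31) -> median=29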